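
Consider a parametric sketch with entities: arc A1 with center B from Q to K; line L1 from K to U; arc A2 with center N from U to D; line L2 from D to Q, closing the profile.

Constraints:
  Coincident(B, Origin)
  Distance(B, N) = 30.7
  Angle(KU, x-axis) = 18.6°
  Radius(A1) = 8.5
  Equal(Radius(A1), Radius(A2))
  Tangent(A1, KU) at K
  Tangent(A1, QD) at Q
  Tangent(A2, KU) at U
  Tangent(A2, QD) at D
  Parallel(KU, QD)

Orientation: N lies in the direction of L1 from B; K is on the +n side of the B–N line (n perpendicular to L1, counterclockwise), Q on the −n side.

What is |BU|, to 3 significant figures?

31.9

The slot axis is L1's direction at 18.6°, so u = (cos 18.6°, sin 18.6°) = (0.948, 0.319) and n = (−sin 18.6°, cos 18.6°) = (-0.319, 0.948). B is at the origin and N lies 30.7 along u from B, so N = 30.7·u = (29.1, 9.79). Tangency of A1 to both parallel lines with radius 8.5 puts K and Q at B ± 8.5·n: K = (-2.71, 8.06), Q = (2.71, -8.06). Equal radii place U and D the same way about N: U = N + 8.5·n = (26.4, 17.8), D = N − 8.5·n = (31.8, 1.74). Then |BU| = |U − B| = 31.9.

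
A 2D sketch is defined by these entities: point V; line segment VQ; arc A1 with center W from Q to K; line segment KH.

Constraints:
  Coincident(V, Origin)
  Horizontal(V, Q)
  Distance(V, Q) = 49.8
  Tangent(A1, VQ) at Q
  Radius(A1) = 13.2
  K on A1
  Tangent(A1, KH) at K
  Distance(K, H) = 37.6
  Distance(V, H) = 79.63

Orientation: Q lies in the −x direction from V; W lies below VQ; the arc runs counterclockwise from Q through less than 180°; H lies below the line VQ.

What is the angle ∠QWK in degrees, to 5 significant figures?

93.452°

V is at the origin; VQ is horizontal with |VQ| = 49.8 and Q on the −x side, so Q = (-49.800, 0.0000). A1 meets VQ tangentially, so WQ is at right angles to VQ, so W = Q + (0, -13.2) = (-49.800, -13.200). Since WK ⟂ KH (tangency), |WH| = √(13.2² + 37.6²) = 39.850 regardless of where K sits on A1. So H lies on both circle(V, 79.63) and circle(W, 39.850); the below-VQ intersection is H = (-60.712, -51.527). K is the foot of the tangent from H: K = (-62.976, -13.995).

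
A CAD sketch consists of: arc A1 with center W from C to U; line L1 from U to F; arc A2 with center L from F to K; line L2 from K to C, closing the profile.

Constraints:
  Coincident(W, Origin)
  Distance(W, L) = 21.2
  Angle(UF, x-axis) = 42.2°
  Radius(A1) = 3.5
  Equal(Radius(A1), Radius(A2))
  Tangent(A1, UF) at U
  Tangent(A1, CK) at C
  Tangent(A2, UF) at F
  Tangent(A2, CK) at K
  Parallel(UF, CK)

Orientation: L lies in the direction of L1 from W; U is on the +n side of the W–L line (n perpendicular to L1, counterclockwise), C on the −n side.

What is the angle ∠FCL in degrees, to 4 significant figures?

8.898°

The slot axis is L1's direction at 42.2°, so u = (cos 42.2°, sin 42.2°) = (0.7408, 0.6717) and n = (−sin 42.2°, cos 42.2°) = (-0.6717, 0.7408). W is at the origin and L lies 21.2 along u from W, so L = 21.2·u = (15.71, 14.24). Tangency of A1 to both parallel lines with radius 3.5 puts U and C at W ± 3.5·n: U = (-2.351, 2.593), C = (2.351, -2.593). Equal radii place F and K the same way about L: F = L + 3.5·n = (13.35, 16.83), K = L − 3.5·n = (18.06, 11.65). Then cos ∠FCL = CF·CL / (|CF||CL|), giving 8.898°.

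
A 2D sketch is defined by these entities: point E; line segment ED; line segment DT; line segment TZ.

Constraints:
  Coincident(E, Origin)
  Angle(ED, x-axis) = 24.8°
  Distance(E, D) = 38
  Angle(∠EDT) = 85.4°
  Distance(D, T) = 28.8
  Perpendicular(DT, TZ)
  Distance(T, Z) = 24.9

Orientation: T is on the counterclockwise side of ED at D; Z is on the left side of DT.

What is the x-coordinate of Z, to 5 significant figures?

-1.3357

E is at the origin; ED runs at 24.8° with length 38.0, so D = 38.0·(cos 24.8°, sin 24.8°) = (34.496, 15.939). ∠EDT = 85.4°, so DT runs at 24.8° + (180° − 85.4°) = 119.40° from the x-axis; with |DT| = 28.8, T = D + 28.8·(cos 119.40°, sin 119.40°) = (20.358, 41.030). The perpendicularity gives TZ at right angles to DT; with |TZ| = 24.9 on the left of DT, Z = T + 24.9·(-0.87121, -0.49090) = (-1.3357, 28.807). So Z.x = -1.3357.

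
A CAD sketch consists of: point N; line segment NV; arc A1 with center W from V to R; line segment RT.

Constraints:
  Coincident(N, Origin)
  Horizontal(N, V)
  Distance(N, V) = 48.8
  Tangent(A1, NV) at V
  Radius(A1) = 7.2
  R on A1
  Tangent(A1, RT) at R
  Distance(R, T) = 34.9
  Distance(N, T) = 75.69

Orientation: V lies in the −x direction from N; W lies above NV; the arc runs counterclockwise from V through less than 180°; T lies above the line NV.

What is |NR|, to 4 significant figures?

44.71

N is at the origin; NV is horizontal with |NV| = 48.8 and V on the −x side, so V = (-48.80, 0.000). Since A1 is tangent to NV there, WV ⟂ NV, so W = V + (0, 7.2) = (-48.80, 7.200). Since WR ⟂ RT (tangency), |WT| = √(7.2² + 34.9²) = 35.63 regardless of where R sits on A1. So T lies on both circle(N, 75.69) and circle(W, 35.63); the above-NV intersection is T = (-64.86, 39.01). R is the foot of the tangent from T: R = (-43.16, 11.68).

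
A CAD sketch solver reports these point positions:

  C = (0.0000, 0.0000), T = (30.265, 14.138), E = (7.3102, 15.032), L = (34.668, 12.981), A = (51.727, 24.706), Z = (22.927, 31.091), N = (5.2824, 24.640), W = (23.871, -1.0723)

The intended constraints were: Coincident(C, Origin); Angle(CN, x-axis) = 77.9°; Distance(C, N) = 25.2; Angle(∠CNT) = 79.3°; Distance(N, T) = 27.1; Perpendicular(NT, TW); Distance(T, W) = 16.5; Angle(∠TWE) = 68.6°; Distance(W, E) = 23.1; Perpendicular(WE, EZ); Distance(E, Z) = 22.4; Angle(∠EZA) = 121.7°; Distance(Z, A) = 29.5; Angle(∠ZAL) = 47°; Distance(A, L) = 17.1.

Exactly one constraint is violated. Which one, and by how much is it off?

Distance(A, L) = 17.1 — off by 3.60.

C = (0.00, 0.00) ✓; CN at 77.90° ✓; |CN| = 25.20 ✓; ∠CNT = 79.30° ✓; |NT| = 27.10 ✓; ∠(NT, TW) = 90.00° ✓; |TW| = 16.50 ✓; ∠TWE = 68.60° ✓; |WE| = 23.10 ✓; ∠(WE, EZ) = 90.00° ✓; |EZ| = 22.40 ✓; ∠EZA = 121.7° ✓; |ZA| = 29.50 ✓; ∠ZAL = 47.00° ✓; |AL| = 20.70 ✗.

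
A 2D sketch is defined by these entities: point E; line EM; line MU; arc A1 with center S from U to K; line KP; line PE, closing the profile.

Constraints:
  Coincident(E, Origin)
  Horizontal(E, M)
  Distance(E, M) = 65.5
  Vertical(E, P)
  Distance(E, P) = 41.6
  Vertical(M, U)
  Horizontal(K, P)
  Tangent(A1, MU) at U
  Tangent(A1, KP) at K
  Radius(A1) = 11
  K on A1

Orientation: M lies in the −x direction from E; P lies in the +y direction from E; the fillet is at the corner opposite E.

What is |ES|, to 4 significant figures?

62.50

E is at the origin; EM is horizontal with |EM| = 65.5 and M on the −x side, so M = (-65.50, 0.000). E and P share the same x with |EP| = 41.6 and P on the +y side, so P = (0.000, 41.60). The virtual corner opposite E is at (-65.50, 41.60). Tangency of A1 to MU means the radius SU is perpendicular to MU and A1 meets KP tangentially, so SK is at right angles to KP, with radius 11.0, so the center S sits 11.0 in from both sides at S = (-54.50, 30.60). Then |ES| = |S − E| = 62.50.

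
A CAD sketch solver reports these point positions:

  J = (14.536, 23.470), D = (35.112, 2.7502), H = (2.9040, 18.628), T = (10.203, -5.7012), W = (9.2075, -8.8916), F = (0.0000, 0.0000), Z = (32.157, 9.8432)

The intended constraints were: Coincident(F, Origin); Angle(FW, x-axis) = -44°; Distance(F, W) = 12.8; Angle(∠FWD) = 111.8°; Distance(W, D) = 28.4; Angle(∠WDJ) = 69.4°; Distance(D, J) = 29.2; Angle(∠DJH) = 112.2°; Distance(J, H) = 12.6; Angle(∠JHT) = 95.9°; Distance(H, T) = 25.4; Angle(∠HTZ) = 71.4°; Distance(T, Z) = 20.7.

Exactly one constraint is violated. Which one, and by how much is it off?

Distance(T, Z) = 20.7 — off by 6.20.

F = (0.00, 0.00) ✓; FW at -44.00° ✓; |FW| = 12.80 ✓; ∠FWD = 111.8° ✓; |WD| = 28.40 ✓; ∠WDJ = 69.40° ✓; |DJ| = 29.20 ✓; ∠DJH = 112.2° ✓; |JH| = 12.60 ✓; ∠JHT = 95.90° ✓; |HT| = 25.40 ✓; ∠HTZ = 71.40° ✓; |TZ| = 26.90 ✗.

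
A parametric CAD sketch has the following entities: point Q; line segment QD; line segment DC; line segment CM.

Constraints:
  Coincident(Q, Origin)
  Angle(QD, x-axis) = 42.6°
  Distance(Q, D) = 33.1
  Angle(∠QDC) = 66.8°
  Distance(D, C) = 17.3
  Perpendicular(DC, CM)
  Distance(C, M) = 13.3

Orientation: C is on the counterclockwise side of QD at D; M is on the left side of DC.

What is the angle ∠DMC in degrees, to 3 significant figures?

52.4°

∠QDC = 66.8°, so DC runs at 42.6° + (180° − 66.8°) = 156° from the x-axis; with |DC| = 17.3, C = D + 17.3·(cos 156°, sin 156°) = (8.59, 29.5). The perpendicularity gives CM at right angles to DC; with |CM| = 13.3 on the left of DC, M = C + 13.3·(-0.410, -0.912) = (3.13, 17.4). Then cos ∠DMC = MD·MC / (|MD||MC|), giving 52.4°.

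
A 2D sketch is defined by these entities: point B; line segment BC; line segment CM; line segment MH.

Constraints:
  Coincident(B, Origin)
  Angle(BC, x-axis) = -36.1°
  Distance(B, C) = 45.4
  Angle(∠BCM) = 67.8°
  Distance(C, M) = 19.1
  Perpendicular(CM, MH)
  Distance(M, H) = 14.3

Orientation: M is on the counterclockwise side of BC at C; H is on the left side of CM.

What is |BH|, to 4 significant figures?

27.80

B is at the origin; BC runs at -36.1° with length 45.4, so C = 45.4·(cos -36.1°, sin -36.1°) = (36.68, -26.75). ∠BCM = 67.8°, so CM runs at -36.1° + (180° − 67.8°) = 76.10° from the x-axis; with |CM| = 19.1, M = C + 19.1·(cos 76.10°, sin 76.10°) = (41.27, -8.209). CM ⟂ MH; with |MH| = 14.3 on the left of CM, H = M + 14.3·(-0.9707, 0.2402) = (27.39, -4.774). Then |BH| = |H − B| = 27.80.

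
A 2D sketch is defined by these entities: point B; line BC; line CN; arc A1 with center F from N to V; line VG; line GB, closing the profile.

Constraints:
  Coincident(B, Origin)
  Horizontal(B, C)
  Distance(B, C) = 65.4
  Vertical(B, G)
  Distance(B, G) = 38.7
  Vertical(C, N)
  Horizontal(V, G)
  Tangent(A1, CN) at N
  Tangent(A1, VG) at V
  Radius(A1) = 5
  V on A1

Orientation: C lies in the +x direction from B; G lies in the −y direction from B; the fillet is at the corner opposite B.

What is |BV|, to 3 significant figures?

71.7

B is at the origin; BC is horizontal with |BC| = 65.4 and C on the +x side, so C = (65.4, 0.00). BG is vertical with |BG| = 38.7 and G on the −y side, so G = (0.00, -38.7). The virtual corner opposite B is at (65.4, -38.7). A1 meets CN tangentially, so FN is at right angles to CN and A1 meets VG tangentially, so FV is at right angles to VG, with radius 5.0, so the center F sits 5.0 in from both sides at F = (60.4, -33.7). That places the tangent points at N = (65.4, -33.7) on CN and V = (60.4, -38.7) on VG. Then |BV| = |V − B| = 71.7.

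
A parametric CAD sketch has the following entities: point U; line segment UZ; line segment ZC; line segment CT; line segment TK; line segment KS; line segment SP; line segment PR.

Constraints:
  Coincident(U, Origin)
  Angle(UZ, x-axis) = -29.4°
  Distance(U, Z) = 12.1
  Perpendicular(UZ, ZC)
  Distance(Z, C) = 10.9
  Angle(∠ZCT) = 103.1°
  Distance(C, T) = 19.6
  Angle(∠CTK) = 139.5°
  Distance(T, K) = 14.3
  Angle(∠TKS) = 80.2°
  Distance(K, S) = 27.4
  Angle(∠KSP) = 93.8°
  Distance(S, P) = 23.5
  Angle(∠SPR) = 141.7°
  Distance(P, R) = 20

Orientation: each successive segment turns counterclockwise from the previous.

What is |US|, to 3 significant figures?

13.4

U is at the origin; UZ runs at -29.4° with length 12.1, so Z = (10.5, -5.94). UZ is perpendicular to ZC, so ZC runs at 60.6°; with |ZC| = 10.9, C = (15.9, 3.56). ∠ZCT = 103.1° gives CT at 138° from the x-axis; with |CT| = 19.6, T = (1.44, 16.8). ∠CTK = 139.5° gives TK at 178° from the x-axis; with |TK| = 14.3, K = (-12.8, 17.3). ∠TKS = 80.2° gives KS at -82.2° from the x-axis; with |KS| = 27.4, S = (-9.13, -9.85). Then |US| = |S − U| = 13.4.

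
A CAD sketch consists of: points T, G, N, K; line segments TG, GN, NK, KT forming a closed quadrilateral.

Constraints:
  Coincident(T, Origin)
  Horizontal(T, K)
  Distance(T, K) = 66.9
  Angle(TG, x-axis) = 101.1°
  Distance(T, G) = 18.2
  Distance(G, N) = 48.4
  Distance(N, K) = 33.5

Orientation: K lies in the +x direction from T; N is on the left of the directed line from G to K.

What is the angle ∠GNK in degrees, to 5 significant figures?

123.95°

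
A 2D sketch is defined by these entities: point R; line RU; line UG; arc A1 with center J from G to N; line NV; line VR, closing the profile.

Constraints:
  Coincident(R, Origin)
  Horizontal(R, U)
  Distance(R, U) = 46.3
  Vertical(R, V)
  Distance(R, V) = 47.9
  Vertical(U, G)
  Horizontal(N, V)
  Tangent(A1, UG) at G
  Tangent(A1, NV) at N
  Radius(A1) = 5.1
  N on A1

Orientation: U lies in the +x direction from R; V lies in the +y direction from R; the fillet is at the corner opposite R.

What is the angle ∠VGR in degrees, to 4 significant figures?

49.04°

The virtual corner opposite R is at (46.30, 47.90). Tangency of A1 to UG means the radius JG is perpendicular to UG and A1 meets NV tangentially, so JN is at right angles to NV, with radius 5.1, so the center J sits 5.1 in from both sides at J = (41.20, 42.80). That places the tangent points at G = (46.30, 42.80) on UG and N = (41.20, 47.90) on NV. Then cos ∠VGR = GV·GR / (|GV||GR|), giving 49.04°.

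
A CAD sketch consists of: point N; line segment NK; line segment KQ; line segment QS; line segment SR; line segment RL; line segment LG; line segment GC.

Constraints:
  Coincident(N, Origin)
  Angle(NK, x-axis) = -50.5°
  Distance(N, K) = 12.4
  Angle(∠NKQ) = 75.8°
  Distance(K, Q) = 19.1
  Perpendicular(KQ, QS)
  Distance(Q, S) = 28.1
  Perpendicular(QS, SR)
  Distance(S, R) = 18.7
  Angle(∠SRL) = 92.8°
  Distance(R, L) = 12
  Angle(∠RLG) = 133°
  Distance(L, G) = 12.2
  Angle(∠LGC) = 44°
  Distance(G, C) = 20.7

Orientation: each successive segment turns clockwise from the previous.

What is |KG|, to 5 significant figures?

11.113

∠SRL = 92.8° gives RL at -61.900° from the x-axis; with |RL| = 12.0, L = (1.1691, 5.0801). ∠RLG = 133.0° gives LG at -108.90° from the x-axis; with |LG| = 12.2, G = (-2.7827, -6.4621). Then |KG| = |G − K| = 11.113.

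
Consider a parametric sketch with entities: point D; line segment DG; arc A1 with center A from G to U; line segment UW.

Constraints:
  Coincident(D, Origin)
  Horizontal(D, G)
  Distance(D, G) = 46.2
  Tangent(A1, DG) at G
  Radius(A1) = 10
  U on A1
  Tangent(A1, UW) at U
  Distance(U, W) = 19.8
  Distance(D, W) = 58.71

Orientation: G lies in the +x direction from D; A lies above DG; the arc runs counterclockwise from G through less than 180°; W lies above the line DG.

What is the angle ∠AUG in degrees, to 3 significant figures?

35.5°

D is at the origin; D and G share the same y with |DG| = 46.2 and G on the +x side, so G = (46.2, 0.00). The tangent condition forces AG to be normal to DG, so A = G + (0, 10) = (46.2, 10.0). Since AU ⟂ UW (tangency), |AW| = √(10.0² + 19.8²) = 22.2 regardless of where U sits on A1. So W lies on both circle(D, 58.71) and circle(A, 22.2); the above-DG intersection is W = (49.2, 32.0). U is the foot of the tangent from W: U = (55.7, 13.2).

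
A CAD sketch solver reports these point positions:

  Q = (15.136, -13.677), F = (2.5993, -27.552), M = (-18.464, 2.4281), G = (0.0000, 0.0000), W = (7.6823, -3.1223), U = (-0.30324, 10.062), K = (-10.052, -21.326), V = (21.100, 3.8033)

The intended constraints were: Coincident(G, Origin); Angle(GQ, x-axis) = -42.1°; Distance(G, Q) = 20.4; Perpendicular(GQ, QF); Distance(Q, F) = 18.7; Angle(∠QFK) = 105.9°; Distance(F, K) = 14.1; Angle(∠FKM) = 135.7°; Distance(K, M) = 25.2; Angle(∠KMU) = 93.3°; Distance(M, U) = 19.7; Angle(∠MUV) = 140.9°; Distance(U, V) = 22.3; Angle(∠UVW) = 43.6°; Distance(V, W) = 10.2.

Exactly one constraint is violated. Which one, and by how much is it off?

Distance(V, W) = 10.2 — off by 4.90.

G = (0.00, 0.00) ✓; GQ at -42.10° ✓; |GQ| = 20.40 ✓; ∠(GQ, QF) = 90.00° ✓; |QF| = 18.70 ✓; ∠QFK = 105.9° ✓; |FK| = 14.10 ✓; ∠FKM = 135.7° ✓; |KM| = 25.20 ✓; ∠KMU = 93.30° ✓; |MU| = 19.70 ✓; ∠MUV = 140.9° ✓; |UV| = 22.30 ✓; ∠UVW = 43.60° ✓; |VW| = 15.10 ✗.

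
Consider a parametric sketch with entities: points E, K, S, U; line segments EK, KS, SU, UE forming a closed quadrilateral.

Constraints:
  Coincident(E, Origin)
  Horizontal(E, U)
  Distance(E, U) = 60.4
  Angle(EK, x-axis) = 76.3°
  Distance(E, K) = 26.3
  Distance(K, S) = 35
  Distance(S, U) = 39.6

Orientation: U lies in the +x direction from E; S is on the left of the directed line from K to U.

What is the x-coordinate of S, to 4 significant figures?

40.18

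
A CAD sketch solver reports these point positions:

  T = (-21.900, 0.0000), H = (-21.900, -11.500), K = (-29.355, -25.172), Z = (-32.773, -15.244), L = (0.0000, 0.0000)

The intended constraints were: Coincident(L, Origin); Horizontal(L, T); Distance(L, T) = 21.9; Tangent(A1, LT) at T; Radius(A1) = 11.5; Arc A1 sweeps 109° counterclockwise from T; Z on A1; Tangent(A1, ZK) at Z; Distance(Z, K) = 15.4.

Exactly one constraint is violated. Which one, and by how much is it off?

Distance(Z, K) = 15.4 — off by 4.90.

L = (0.00, 0.00) ✓; L.y = 0.00, T.y = 0.00 ✓; |LT| = 21.90 ✓; ∠(HT, TL) = 90.00° ✓; |HT| = 11.50 ✓; bearing(H→Z) − bearing(H→T) = 109.0° ✓; |HZ| = 11.50 ✓; ∠(HZ, ZK) = 90.00° ✓; |ZK| = 10.50 ✗.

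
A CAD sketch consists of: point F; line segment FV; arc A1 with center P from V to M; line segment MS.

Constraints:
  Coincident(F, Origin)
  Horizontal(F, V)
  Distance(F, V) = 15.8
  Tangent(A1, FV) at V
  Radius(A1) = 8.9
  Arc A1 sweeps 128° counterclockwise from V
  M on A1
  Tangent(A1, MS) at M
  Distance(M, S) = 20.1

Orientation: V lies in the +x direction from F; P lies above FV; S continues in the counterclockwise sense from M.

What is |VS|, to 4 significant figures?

30.69

F is at the origin; F and V share the same y with |FV| = 15.8 and V on the +x side, so V = (15.80, 0.000). A1 meets FV tangentially, so PV is at right angles to FV, so P = V + (0, 8.9) = (15.80, 8.900). On A1, V sits at bearing -90° from P; a 128° counterclockwise sweep puts M at bearing 38°, so M = P + 8.9·(cos 38°, sin 38°) = (22.81, 14.38). A1 meets MS tangentially, so PM is at right angles to MS, so MS runs along (−sin 38°, cos 38°); with |MS| = 20.1, S = (10.44, 30.22). Then |VS| = |S − V| = 30.69.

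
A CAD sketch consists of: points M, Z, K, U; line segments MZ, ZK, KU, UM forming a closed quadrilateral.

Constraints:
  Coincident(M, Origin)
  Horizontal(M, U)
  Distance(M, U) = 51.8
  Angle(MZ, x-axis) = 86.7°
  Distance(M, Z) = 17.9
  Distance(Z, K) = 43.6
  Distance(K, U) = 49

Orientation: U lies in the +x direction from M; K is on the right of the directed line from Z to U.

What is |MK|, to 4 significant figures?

26.66

M is at the origin; M and U share the same y with |MU| = 51.8 and U in +x, so U = (51.8, 0). MZ runs at 86.7° with |MZ| = 17.9, so Z = (1.030, 17.87). K is determined by |ZK| = 43.6 and |KU| = 49.0 together: it lies at the intersection of circle(Z, 43.6) and circle(U, 49.0). With |ZU| = 53.82, the foot of the radical line on ZU is 22.27 from Z and the perpendicular offset is √(43.6² − 22.27²) = 37.49. Taking the right-of-ZU solution: K = (9.587, -24.88).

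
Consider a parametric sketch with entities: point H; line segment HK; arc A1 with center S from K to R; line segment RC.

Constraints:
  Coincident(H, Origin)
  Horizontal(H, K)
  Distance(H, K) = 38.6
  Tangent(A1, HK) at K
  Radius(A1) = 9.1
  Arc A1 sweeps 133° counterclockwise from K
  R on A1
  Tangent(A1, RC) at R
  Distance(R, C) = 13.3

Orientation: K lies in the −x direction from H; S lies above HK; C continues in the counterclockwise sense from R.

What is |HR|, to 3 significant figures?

35.4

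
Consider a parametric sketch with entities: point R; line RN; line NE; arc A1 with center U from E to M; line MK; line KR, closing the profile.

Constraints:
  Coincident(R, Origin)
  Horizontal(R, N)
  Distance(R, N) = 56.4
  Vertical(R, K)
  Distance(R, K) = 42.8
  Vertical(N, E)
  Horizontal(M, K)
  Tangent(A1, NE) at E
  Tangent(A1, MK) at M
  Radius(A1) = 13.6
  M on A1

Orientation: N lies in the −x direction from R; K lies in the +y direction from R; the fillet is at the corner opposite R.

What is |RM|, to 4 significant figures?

60.53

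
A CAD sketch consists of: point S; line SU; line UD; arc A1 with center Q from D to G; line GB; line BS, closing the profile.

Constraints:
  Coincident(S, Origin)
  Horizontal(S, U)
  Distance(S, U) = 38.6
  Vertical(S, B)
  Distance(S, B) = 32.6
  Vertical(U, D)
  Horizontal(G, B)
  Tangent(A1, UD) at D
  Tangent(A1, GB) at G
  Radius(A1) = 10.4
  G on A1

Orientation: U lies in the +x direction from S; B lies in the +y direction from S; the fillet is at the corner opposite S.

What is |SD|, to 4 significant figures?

44.53

The virtual corner opposite S is at (38.60, 32.60). The tangent condition forces QD to be normal to UD and tangency of A1 to GB means the radius QG is perpendicular to GB, with radius 10.4, so the center Q sits 10.4 in from both sides at Q = (28.20, 22.20). That places the tangent points at D = (38.60, 22.20) on UD and G = (28.20, 32.60) on GB. Then |SD| = |D − S| = 44.53.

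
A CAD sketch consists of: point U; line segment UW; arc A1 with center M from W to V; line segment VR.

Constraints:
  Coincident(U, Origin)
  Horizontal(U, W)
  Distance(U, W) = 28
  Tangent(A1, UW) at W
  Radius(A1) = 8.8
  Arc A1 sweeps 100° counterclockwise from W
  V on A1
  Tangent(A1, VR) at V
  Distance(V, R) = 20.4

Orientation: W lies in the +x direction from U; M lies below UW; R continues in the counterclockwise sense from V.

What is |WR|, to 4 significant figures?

30.85

U is at the origin; UW is horizontal with |UW| = 28.0 and W on the +x side, so W = (28.00, 0.000). Tangency of A1 to UW means the radius MW is perpendicular to UW, so M = W + (0, -8.8) = (28.00, -8.800). On A1, W sits at bearing 90° from M; a 100° counterclockwise sweep puts V at bearing 190°, so V = M + 8.8·(cos 190°, sin 190°) = (19.33, -10.33). A1 meets VR tangentially, so MV is at right angles to VR, so VR runs along (−sin 190°, cos 190°); with |VR| = 20.4, R = (22.88, -30.42). Then |WR| = |R − W| = 30.85.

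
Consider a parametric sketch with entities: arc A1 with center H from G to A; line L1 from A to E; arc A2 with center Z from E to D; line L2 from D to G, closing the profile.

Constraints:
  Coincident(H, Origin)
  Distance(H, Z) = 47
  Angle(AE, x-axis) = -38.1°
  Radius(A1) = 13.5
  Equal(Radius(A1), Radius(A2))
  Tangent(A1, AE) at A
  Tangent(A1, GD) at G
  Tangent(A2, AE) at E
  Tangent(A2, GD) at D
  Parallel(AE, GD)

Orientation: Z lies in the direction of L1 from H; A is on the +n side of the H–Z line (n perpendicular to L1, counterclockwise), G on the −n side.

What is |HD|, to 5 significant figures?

48.900

The slot axis is L1's direction at -38.1°, so u = (cos -38.1°, sin -38.1°) = (0.78694, -0.61704) and n = (−sin -38.1°, cos -38.1°) = (0.61704, 0.78694). H is at the origin and Z lies 47.0 along u from H, so Z = 47.0·u = (36.986, -29.001). Tangency of A1 to both parallel lines with radius 13.5 puts A and G at H ± 13.5·n: A = (8.3300, 10.624), G = (-8.3300, -10.624). Equal radii place E and D the same way about Z: E = Z + 13.5·n = (45.316, -18.377), D = Z − 13.5·n = (28.656, -39.624). Then |HD| = |D − H| = 48.900.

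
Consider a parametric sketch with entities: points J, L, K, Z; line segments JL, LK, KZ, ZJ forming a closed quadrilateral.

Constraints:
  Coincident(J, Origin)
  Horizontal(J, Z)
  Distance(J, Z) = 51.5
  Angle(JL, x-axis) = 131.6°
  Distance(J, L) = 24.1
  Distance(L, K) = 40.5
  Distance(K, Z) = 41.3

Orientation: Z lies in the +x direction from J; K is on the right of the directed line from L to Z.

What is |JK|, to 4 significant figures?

16.43

Checks: |LK| = 40.50 ✓; |KZ| = 41.30 ✓.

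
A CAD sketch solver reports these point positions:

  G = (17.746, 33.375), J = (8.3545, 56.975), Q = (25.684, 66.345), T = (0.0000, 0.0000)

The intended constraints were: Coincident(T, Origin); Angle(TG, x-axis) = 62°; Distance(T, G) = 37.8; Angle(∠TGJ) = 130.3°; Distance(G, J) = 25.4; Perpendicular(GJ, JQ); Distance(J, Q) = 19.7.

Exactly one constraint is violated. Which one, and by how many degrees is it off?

Perpendicular(GJ, JQ) — off by 6.70°.

T = (0.00, 0.00) ✓; TG at 62.00° ✓; |TG| = 37.80 ✓; ∠TGJ = 130.3° ✓; |GJ| = 25.40 ✓; ∠(GJ, JQ) = 83.30° ✗; |JQ| = 19.70 ✓.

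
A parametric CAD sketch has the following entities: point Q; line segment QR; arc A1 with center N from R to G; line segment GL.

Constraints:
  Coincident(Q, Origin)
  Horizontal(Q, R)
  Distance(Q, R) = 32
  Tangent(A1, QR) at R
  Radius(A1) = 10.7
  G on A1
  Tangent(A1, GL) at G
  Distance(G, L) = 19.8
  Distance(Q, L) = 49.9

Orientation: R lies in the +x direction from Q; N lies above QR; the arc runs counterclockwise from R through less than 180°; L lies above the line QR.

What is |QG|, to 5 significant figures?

44.405

Q is at the origin; QR is horizontal with |QR| = 32.0 and R on the +x side, so R = (32.000, 0.0000). Tangency of A1 to QR means the radius NR is perpendicular to QR, so N = R + (0, 10.7) = (32.000, 10.700). Since NG ⟂ GL (tangency), |NL| = √(10.7² + 19.8²) = 22.506 regardless of where G sits on A1. So L lies on both circle(Q, 49.9) and circle(N, 22.506); the above-QR intersection is L = (37.945, 32.407). G is the foot of the tangent from L: G = (42.423, 13.120).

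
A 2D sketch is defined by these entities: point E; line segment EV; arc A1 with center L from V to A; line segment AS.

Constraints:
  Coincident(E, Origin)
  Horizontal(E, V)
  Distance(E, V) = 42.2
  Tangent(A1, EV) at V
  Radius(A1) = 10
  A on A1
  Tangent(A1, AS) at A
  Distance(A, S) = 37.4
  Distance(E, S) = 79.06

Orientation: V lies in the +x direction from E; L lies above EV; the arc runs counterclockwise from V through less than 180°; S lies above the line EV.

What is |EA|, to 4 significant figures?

51.06

Checks: ∠(LV, VE) = 90.00° ✓; |LV| = 10.00 ✓; |LA| = 10.00 ✓; ∠(LA, AS) = 90.00° ✓; |AS| = 37.40 ✓; |ES| = 79.06 ✓.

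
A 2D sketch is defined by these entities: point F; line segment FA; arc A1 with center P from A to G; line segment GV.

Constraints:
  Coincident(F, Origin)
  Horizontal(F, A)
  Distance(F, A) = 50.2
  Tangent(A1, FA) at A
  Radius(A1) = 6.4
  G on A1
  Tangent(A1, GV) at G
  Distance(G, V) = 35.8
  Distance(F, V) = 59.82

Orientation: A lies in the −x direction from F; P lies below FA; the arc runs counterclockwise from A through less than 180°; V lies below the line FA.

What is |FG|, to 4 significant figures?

56.82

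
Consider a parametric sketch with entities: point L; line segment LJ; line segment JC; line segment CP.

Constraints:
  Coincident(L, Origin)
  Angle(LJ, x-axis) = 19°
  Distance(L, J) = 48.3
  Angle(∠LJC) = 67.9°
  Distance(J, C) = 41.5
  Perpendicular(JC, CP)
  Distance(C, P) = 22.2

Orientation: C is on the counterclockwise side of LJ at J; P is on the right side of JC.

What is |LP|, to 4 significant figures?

70.90

L is at the origin; LJ runs at 19.0° with length 48.3, so J = 48.3·(cos 19.0°, sin 19.0°) = (45.67, 15.72). ∠LJC = 67.9°, so JC runs at 19.0° + (180° − 67.9°) = 131.1° from the x-axis; with |JC| = 41.5, C = J + 41.5·(cos 131.1°, sin 131.1°) = (18.39, 47.00). The perpendicularity gives CP at right angles to JC; with |CP| = 22.2 on the right of JC, P = C + 22.2·(0.7536, 0.6574) = (35.12, 61.59). Then |LP| = |P − L| = 70.90.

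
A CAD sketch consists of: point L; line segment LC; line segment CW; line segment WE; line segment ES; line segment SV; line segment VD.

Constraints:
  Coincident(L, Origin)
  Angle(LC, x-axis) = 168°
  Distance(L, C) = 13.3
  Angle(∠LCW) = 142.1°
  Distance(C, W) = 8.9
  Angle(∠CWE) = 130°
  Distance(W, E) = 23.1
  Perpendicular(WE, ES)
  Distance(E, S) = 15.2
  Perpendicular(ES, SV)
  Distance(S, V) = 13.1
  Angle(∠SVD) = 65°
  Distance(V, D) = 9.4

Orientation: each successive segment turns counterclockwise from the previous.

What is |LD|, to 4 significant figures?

24.24

L is at the origin; LC runs at 168.0° with length 13.3, so C = (-13.01, 2.765). ∠LCW = 142.1° gives CW at -154.1° from the x-axis; with |CW| = 8.9, W = (-21.02, -1.122). ∠CWE = 130.0° gives WE at -104.1° from the x-axis; with |WE| = 23.1, E = (-26.64, -23.53). WE ⟂ ES, so ES runs at -14.10°; with |ES| = 15.2, S = (-11.90, -27.23). The perpendicularity gives SV at right angles to ES, so SV runs at 75.90°; with |SV| = 13.1, V = (-8.710, -14.52). ∠SVD = 65.0° gives VD at -169.1° from the x-axis; with |VD| = 9.4, D = (-17.94, -16.30). Then |LD| = |D − L| = 24.24.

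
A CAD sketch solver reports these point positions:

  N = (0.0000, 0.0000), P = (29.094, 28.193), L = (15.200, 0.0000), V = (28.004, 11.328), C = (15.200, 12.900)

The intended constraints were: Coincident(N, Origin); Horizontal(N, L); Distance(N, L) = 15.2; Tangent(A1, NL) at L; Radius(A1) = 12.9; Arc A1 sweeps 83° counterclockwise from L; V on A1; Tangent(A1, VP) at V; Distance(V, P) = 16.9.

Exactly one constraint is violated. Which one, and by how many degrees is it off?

Tangent(A1, VP) at V — off by 3.30°.

N = (0.00, 0.00) ✓; N.y = 0.00, L.y = 0.00 ✓; |NL| = 15.20 ✓; ∠(CL, LN) = 90.00° ✓; |CL| = 12.90 ✓; bearing(C→V) − bearing(C→L) = 83.00° ✓; |CV| = 12.90 ✓; ∠(CV, VP) = 86.70° ✗; |VP| = 16.90 ✓.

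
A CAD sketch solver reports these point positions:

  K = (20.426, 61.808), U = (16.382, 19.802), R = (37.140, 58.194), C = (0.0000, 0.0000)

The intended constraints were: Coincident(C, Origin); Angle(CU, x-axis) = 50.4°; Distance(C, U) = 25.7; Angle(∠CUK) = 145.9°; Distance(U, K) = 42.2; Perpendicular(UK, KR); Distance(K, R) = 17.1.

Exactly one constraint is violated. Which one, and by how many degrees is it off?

Perpendicular(UK, KR) — off by 6.70°.

C = (0.00, 0.00) ✓; CU at 50.40° ✓; |CU| = 25.70 ✓; ∠CUK = 145.9° ✓; |UK| = 42.20 ✓; ∠(UK, KR) = 96.70° ✗; |KR| = 17.10 ✓.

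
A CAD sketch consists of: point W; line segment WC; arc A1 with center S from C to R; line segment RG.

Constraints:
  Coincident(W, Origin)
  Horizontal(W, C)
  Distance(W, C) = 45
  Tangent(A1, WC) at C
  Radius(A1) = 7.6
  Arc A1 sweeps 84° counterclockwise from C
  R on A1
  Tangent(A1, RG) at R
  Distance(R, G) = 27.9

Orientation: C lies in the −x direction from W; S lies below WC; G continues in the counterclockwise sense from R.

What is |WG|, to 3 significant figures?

65.4

W is at the origin; WC is horizontal with |WC| = 45.0 and C on the −x side, so C = (-45.0, 0.00). Since A1 is tangent to WC there, SC ⟂ WC, so S = C + (0, -7.6) = (-45.0, -7.60). On A1, C sits at bearing 90° from S; an 84° counterclockwise sweep puts R at bearing 174°, so R = S + 7.6·(cos 174°, sin 174°) = (-52.6, -6.81). Tangency of A1 to RG means the radius SR is perpendicular to RG, so RG runs along (−sin 174°, cos 174°); with |RG| = 27.9, G = (-55.5, -34.6). Then |WG| = |G − W| = 65.4.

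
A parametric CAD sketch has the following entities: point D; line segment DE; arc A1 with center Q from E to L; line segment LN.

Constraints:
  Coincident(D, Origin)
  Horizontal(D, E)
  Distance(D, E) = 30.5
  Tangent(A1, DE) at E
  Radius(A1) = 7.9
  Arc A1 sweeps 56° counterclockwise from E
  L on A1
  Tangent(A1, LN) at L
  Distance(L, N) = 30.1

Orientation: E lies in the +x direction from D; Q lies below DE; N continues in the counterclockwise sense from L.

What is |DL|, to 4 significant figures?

24.20

D is at the origin; D and E share the same y with |DE| = 30.5 and E on the +x side, so E = (30.50, 0.000). A1 meets DE tangentially, so QE is at right angles to DE, so Q = E + (0, -7.9) = (30.50, -7.900). On A1, E sits at bearing 90° from Q; a 56° counterclockwise sweep puts L at bearing 146°, so L = Q + 7.9·(cos 146°, sin 146°) = (23.95, -3.482). Then |DL| = |L − D| = 24.20.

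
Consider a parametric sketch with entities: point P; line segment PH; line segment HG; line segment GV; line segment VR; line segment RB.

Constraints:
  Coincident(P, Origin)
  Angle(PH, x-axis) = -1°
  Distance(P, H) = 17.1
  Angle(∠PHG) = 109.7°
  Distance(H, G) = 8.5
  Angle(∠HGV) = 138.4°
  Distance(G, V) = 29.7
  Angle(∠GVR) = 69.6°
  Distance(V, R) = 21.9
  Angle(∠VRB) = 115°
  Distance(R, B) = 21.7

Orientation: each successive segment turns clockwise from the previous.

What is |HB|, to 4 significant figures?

17.96

∠GVR = 69.6° gives VR at 136.7° from the x-axis; with |VR| = 21.9, R = (-7.673, -20.69). ∠VRB = 115.0° gives RB at 71.70° from the x-axis; with |RB| = 21.7, B = (-0.8590, -0.08698). Then |HB| = |B − H| = 17.96.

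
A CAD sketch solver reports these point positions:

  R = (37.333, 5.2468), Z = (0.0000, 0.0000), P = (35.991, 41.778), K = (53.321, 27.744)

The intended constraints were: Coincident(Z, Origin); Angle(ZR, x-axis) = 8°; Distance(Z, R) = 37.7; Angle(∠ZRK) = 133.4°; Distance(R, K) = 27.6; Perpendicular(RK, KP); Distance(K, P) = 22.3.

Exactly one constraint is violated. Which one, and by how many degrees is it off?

Perpendicular(RK, KP) — off by 3.60°.

Z = (0.00, 0.00) ✓; ZR at 8.000° ✓; |ZR| = 37.70 ✓; ∠ZRK = 133.4° ✓; |RK| = 27.60 ✓; ∠(RK, KP) = 86.40° ✗; |KP| = 22.30 ✓.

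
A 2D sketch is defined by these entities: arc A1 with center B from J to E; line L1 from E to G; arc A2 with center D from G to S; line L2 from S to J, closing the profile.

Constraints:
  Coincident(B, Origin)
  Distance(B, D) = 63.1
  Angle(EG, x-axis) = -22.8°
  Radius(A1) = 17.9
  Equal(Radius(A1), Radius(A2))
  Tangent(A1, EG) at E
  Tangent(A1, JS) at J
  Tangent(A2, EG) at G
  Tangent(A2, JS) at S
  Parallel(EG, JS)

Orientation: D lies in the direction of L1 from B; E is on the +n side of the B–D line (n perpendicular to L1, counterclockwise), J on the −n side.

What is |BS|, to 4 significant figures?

65.59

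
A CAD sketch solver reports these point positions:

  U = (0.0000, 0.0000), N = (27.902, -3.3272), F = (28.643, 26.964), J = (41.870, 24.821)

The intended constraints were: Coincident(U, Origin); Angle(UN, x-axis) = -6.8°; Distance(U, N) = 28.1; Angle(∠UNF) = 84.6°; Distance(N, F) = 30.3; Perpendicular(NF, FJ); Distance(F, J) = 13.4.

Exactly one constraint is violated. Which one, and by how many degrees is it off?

Perpendicular(NF, FJ) — off by 7.80°.

U = (0.00, 0.00) ✓; UN at -6.800° ✓; |UN| = 28.10 ✓; ∠UNF = 84.60° ✓; |NF| = 30.30 ✓; ∠(NF, FJ) = 97.80° ✗; |FJ| = 13.40 ✓.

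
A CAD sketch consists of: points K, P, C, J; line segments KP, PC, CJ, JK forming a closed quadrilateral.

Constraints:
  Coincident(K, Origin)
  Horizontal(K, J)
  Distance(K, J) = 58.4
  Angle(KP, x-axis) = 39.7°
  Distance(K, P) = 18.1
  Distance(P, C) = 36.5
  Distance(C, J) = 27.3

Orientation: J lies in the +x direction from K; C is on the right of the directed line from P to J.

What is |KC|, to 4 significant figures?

40.54

K is at the origin; KJ is horizontal with |KJ| = 58.4 and J in +x, so J = (58.4, 0). KP runs at 39.7° with |KP| = 18.1, so P = (13.93, 11.56). C is determined by |PC| = 36.5 and |CJ| = 27.3 together: it lies at the intersection of circle(P, 36.5) and circle(J, 27.3). With |PJ| = 45.95, the foot of the radical line on PJ is 29.36 from P and the perpendicular offset is √(36.5² − 29.36²) = 21.68. Taking the right-of-PJ solution: C = (36.89, -16.81).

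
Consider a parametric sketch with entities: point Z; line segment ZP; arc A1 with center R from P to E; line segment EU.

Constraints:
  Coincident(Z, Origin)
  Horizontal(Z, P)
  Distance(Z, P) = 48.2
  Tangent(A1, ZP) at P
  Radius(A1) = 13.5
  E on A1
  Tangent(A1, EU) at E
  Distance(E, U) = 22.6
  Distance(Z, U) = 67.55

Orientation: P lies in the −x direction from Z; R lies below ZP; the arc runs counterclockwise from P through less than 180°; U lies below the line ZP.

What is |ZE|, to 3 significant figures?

63.6

Checks: |RE| = 13.50 ✓; ∠(RE, EU) = 90.00° ✓; |EU| = 22.60 ✓; |ZU| = 67.55 ✓.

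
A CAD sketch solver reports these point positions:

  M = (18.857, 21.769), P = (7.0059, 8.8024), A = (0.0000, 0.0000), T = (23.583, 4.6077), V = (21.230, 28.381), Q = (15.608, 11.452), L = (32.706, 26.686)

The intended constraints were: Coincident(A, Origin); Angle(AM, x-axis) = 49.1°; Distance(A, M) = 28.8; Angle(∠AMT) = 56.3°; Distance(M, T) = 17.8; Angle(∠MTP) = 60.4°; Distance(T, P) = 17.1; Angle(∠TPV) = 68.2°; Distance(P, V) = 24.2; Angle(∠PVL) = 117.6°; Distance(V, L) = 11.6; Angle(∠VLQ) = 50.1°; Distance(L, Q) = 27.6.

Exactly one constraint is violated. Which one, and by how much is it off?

Distance(L, Q) = 27.6 — off by 4.70.

A = (0.00, 0.00) ✓; AM at 49.10° ✓; |AM| = 28.80 ✓; ∠AMT = 56.30° ✓; |MT| = 17.80 ✓; ∠MTP = 60.40° ✓; |TP| = 17.10 ✓; ∠TPV = 68.20° ✓; |PV| = 24.20 ✓; ∠PVL = 117.6° ✓; |VL| = 11.60 ✓; ∠VLQ = 50.10° ✓; |LQ| = 22.90 ✗.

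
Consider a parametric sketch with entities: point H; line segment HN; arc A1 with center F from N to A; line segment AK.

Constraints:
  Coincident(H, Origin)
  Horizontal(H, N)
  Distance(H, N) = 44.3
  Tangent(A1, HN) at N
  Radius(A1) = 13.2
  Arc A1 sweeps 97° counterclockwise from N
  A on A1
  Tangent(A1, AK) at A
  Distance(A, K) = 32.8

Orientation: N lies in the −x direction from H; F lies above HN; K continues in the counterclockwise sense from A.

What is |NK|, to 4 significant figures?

48.23

H is at the origin; H and N share the same y with |HN| = 44.3 and N on the −x side, so N = (-44.30, 0.000). A1 meets HN tangentially, so FN is at right angles to HN, so F = N + (0, 13.2) = (-44.30, 13.20). On A1, N sits at bearing -90° from F; a 97° counterclockwise sweep puts A at bearing 7°, so A = F + 13.2·(cos 7°, sin 7°) = (-31.20, 14.81). The tangent condition forces FA to be normal to AK, so AK runs along (−sin 7°, cos 7°); with |AK| = 32.8, K = (-35.20, 47.36). Then |NK| = |K − N| = 48.23.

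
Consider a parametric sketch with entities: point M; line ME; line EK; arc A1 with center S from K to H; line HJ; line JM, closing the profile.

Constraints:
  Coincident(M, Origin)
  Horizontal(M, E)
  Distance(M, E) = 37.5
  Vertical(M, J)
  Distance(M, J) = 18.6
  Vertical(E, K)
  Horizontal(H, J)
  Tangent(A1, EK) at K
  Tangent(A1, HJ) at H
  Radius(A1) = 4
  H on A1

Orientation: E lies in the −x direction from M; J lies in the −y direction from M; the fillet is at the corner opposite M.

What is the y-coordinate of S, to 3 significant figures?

-14.6

M is at the origin; ME is horizontal with |ME| = 37.5 and E on the −x side, so E = (-37.5, 0.00). MJ is vertical with |MJ| = 18.6 and J on the −y side, so J = (0.00, -18.6). The virtual corner opposite M is at (-37.5, -18.6). Tangency of A1 to EK means the radius SK is perpendicular to EK and A1 meets HJ tangentially, so SH is at right angles to HJ, with radius 4.0, so the center S sits 4.0 in from both sides at S = (-33.5, -14.6). So S.y = -14.6.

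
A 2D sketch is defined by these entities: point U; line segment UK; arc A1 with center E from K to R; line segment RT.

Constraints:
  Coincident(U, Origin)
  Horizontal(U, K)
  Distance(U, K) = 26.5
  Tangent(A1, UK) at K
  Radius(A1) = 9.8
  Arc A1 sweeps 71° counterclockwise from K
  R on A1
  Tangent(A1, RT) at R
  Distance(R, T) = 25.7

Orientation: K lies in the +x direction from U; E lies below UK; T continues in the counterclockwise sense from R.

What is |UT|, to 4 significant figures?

32.16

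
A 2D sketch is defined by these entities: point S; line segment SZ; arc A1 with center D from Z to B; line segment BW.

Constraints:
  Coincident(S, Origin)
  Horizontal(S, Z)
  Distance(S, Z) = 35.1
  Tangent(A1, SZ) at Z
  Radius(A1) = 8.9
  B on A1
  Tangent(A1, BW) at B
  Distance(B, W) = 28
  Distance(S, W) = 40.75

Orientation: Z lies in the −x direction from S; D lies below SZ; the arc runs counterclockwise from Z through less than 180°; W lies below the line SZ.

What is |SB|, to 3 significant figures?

44.0

S is at the origin; S and Z share the same y with |SZ| = 35.1 and Z on the −x side, so Z = (-35.1, 0.00). Tangency of A1 to SZ means the radius DZ is perpendicular to SZ, so D = Z + (0, -8.9) = (-35.1, -8.90). Since DB ⟂ BW (tangency), |DW| = √(8.9² + 28.0²) = 29.4 regardless of where B sits on A1. So W lies on both circle(S, 40.75) and circle(D, 29.4); the below-SZ intersection is W = (-21.2, -34.8). B is the foot of the tangent from W: B = (-41.3, -15.3).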